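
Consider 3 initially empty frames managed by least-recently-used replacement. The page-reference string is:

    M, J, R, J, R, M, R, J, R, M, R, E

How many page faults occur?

M → miss, frames {M}
J → miss, frames {M,J}
R → miss, frames {M,J,R}
J → hit
R → hit
M → hit
R → hit
J → hit
R → hit
M → hit
R → hit
E → miss, evict J, frames {M,R,E}
Page faults: 4.

4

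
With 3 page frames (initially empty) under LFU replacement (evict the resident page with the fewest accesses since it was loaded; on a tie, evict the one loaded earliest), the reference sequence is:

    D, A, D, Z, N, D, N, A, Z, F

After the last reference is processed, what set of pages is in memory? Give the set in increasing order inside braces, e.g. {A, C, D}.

{D, F, N}

D -> fault, frames {D}
A -> fault, frames {D,A}
D -> hit
Z -> fault, frames {D,A,Z}
N -> fault, evict A, frames {D,Z,N}
D -> hit
N -> hit
A -> fault, evict Z, frames {D,N,A}
Z -> fault, evict A, frames {D,N,Z}
F -> fault, evict Z, frames {D,N,F}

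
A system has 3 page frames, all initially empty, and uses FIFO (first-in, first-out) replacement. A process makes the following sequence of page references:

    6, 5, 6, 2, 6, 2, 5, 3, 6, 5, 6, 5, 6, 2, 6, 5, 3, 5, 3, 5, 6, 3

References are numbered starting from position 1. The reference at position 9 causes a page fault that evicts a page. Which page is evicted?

pos 1: 6 -> fault, frames (6)
pos 2: 5 -> fault, frames (6 5)
pos 3: 6 -> hit
pos 4: 2 -> fault, frames (6 5 2)
pos 5: 6 -> hit
pos 6: 2 -> hit
pos 7: 5 -> hit
pos 8: 3 -> fault, evict 6, frames (5 2 3)
pos 9: 6 -> fault, evict 5, frames (2 3 6)
At position 9, page 5 is evicted.

5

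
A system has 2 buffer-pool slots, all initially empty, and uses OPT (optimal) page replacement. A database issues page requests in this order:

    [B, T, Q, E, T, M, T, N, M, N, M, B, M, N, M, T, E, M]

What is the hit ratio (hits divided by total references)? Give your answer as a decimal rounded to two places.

0.44

B -> miss, frames {B}
T -> miss, frames {B,T}
Q -> miss, evict B, frames {T,Q}
E -> miss, evict Q, frames {T,E}
T -> hit
M -> miss, evict E, frames {T,M}
T -> hit
N -> miss, evict T, frames {M,N}
M -> hit
N -> hit
M -> hit
B -> miss, evict N, frames {M,B}
M -> hit
N -> miss, evict B, frames {M,N}
M -> hit
T -> miss, evict N, frames {M,T}
E -> miss, evict T, frames {M,E}
M -> hit
Hits: 8 of 18 references → 8/18 = 0.4444.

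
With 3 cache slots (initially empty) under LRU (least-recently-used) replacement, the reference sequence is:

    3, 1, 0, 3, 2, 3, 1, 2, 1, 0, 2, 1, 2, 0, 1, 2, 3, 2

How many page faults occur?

3 -> fault, frames [3]
1 -> fault, frames [3, 1]
0 -> fault, frames [3, 1, 0]
3 -> hit
2 -> fault, evict 1, frames [0, 3, 2]
3 -> hit
1 -> fault, evict 0, frames [2, 3, 1]
2 -> hit
1 -> hit
0 -> fault, evict 3, frames [2, 1, 0]
2 -> hit
1 -> hit
2 -> hit
0 -> hit
1 -> hit
2 -> hit
3 -> fault, evict 0, frames [1, 2, 3]
2 -> hit
Page faults: 7.

7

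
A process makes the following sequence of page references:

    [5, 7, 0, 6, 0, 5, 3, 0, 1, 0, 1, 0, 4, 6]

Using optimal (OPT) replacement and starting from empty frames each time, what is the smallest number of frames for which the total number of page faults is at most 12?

f=1: 14 faults
f=2: 9 faults
f=3: 7 faults
f=4: 7 faults
f=5: 7 faults
f=6: 7 faults
f=7: 7 faults
Smallest f with faults ≤ 12 is 2.

2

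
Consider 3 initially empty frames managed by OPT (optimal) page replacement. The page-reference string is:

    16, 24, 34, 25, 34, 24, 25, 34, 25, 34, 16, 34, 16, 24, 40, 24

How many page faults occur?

16 -> miss, frames (16)
24 -> miss, frames (16 24)
34 -> miss, frames (16 24 34)
25 -> miss, evict 16, frames (24 34 25)
34 -> hit
24 -> hit
25 -> hit
34 -> hit
25 -> hit
34 -> hit
16 -> miss, evict 25, frames (24 34 16)
34 -> hit
16 -> hit
24 -> hit
40 -> miss, evict 16, frames (24 34 40)
24 -> hit
Page faults: 6.

6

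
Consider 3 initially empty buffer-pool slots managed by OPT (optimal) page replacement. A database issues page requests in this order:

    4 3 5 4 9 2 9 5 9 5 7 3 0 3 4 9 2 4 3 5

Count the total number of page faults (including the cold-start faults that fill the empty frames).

11

4 -> miss, frames (4)
3 -> miss, frames (4 3)
5 -> miss, frames (4 3 5)
4 -> hit
9 -> miss, evict 4, frames (3 5 9)
2 -> miss, evict 3, frames (5 9 2)
9 -> hit
5 -> hit
9 -> hit
5 -> hit
7 -> miss, evict 5, frames (9 2 7)
3 -> miss, evict 7, frames (9 2 3)
0 -> miss, evict 2, frames (9 3 0)
3 -> hit
4 -> miss, evict 0, frames (9 3 4)
9 -> hit
2 -> miss, evict 9, frames (3 4 2)
4 -> hit
3 -> hit
5 -> miss, evict 2, frames (3 4 5)
Page faults: 11.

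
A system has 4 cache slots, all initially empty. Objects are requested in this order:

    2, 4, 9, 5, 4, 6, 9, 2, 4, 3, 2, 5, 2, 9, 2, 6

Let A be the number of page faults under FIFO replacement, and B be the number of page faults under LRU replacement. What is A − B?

2

Under FIFO: F F F F . F . F F F . F . F F F → 12 faults.
Under LRU: F F F F . F . F . F . F . F . F → 10 faults.
A − B = 12 − 10 = 2.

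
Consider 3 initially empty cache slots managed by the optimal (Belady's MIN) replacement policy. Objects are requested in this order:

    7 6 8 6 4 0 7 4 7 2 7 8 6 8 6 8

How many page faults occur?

8

7: fault, frames {7}
6: fault, frames {7,6}
8: fault, frames {7,6,8}
6: hit
4: fault, evict 6, frames {7,8,4}
0: fault, evict 8, frames {7,4,0}
7: hit
4: hit
7: hit
2: fault, evict 0, frames {7,4,2}
7: hit
8: fault, evict 2, frames {7,4,8}
6: fault, evict 4, frames {7,8,6}
8: hit
6: hit
8: hit
Page faults: 8.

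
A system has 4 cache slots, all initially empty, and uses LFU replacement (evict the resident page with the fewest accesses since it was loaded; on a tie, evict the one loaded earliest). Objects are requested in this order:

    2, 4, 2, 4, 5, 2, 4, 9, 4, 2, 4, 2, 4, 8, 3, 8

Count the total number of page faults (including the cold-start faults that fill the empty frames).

6

2 -> miss, frames [2]
4 -> miss, frames [2, 4]
2 -> hit
4 -> hit
5 -> miss, frames [2, 4, 5]
2 -> hit
4 -> hit
9 -> miss, frames [2, 4, 5, 9]
4 -> hit
2 -> hit
4 -> hit
2 -> hit
4 -> hit
8 -> miss, evict 5, frames [2, 4, 9, 8]
3 -> miss, evict 9, frames [2, 4, 8, 3]
8 -> hit
Page faults: 6.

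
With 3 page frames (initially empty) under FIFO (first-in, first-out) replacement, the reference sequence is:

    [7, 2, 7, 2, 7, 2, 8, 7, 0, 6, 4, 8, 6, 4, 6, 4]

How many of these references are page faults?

7 -> fault, frames (7)
2 -> fault, frames (7 2)
7 -> hit
2 -> hit
7 -> hit
2 -> hit
8 -> fault, frames (7 2 8)
7 -> hit
0 -> fault, evict 7, frames (2 8 0)
6 -> fault, evict 2, frames (8 0 6)
4 -> fault, evict 8, frames (0 6 4)
8 -> fault, evict 0, frames (6 4 8)
6 -> hit
4 -> hit
6 -> hit
4 -> hit
Page faults: 7.

7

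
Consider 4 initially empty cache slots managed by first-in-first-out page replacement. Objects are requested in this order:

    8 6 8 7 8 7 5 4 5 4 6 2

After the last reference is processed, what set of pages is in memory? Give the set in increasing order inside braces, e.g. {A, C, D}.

8 → miss, frames {8}
6 → miss, frames {8,6}
8 → hit
7 → miss, frames {8,6,7}
8 → hit
7 → hit
5 → miss, frames {8,6,7,5}
4 → miss, evict 8, frames {6,7,5,4}
5 → hit
4 → hit
6 → hit
2 → miss, evict 6, frames {7,5,4,2}

{2, 4, 5, 7}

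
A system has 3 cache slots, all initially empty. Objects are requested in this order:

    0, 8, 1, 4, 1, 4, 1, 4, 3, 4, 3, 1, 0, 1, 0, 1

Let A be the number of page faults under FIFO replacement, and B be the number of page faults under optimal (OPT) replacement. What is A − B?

1

Under FIFO: F F F F . . . . F . . . F F . . → 7 faults.
Under OPT: F F F F . . . . F . . . F . . . → 6 faults.
A − B = 7 − 6 = 1.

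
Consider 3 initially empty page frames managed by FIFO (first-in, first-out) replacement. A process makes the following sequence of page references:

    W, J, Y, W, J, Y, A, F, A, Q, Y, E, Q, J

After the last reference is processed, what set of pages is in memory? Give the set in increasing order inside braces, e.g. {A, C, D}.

{E, J, Y}

W -> miss, frames {W}
J -> miss, frames {W,J}
Y -> miss, frames {W,J,Y}
W -> hit
J -> hit
Y -> hit
A -> miss, evict W, frames {J,Y,A}
F -> miss, evict J, frames {Y,A,F}
A -> hit
Q -> miss, evict Y, frames {A,F,Q}
Y -> miss, evict A, frames {F,Q,Y}
E -> miss, evict F, frames {Q,Y,E}
Q -> hit
J -> miss, evict Q, frames {Y,E,J}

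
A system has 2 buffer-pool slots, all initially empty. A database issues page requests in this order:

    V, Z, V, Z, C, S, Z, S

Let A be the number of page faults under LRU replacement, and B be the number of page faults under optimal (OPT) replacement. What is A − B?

Under LRU: F F . . F F F . → 5 faults.
Under OPT: F F . . F F . . → 4 faults.
A − B = 5 − 4 = 1.

1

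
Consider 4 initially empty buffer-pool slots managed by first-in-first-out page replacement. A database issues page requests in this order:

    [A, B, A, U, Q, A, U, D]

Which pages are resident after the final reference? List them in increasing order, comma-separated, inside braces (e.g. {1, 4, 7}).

{B, D, Q, U}

A -> fault, frames [A]
B -> fault, frames [A, B]
A -> hit
U -> fault, frames [A, B, U]
Q -> fault, frames [A, B, U, Q]
A -> hit
U -> hit
D -> fault, evict A, frames [B, U, Q, D]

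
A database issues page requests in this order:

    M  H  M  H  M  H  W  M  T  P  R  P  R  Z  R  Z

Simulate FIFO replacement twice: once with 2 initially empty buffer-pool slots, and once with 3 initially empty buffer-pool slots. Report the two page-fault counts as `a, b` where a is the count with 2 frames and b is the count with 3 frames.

2 frames: F F . . . . F F F F F . . F . . → 8 faults.
3 frames: F F . . . . F . F F F . . F . . → 7 faults.
7 < 8: adding a frame reduced faults, as is typical.

8, 7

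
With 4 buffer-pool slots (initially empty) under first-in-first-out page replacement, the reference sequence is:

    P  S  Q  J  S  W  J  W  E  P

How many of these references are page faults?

P → fault, frames (P)
S → fault, frames (P S)
Q → fault, frames (P S Q)
J → fault, frames (P S Q J)
S → hit
W → fault, evict P, frames (S Q J W)
J → hit
W → hit
E → fault, evict S, frames (Q J W E)
P → fault, evict Q, frames (J W E P)
Page faults: 7.

7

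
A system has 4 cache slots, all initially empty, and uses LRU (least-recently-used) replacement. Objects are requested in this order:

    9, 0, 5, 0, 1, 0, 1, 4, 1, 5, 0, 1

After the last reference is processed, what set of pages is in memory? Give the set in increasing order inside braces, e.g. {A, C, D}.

{0, 1, 4, 5}

9 → miss, frames [9]
0 → miss, frames [9, 0]
5 → miss, frames [9, 0, 5]
0 → hit
1 → miss, frames [9, 5, 0, 1]
0 → hit
1 → hit
4 → miss, evict 9, frames [5, 0, 1, 4]
1 → hit
5 → hit
0 → hit
1 → hit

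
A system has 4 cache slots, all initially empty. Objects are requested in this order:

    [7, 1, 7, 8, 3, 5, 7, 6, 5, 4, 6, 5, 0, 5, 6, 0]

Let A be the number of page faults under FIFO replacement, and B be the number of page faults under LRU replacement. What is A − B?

2

Under FIFO: F F . F F F F F . F . . F F . . → 10 faults.
Under LRU: F F . F F F . F . F . . F . . . → 8 faults.
A − B = 10 − 8 = 2.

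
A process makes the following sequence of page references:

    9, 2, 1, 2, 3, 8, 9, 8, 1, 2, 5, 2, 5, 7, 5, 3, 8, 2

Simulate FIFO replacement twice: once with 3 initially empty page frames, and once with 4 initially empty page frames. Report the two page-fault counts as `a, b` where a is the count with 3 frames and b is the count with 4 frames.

13, 12

3 frames: F F F . F F F . F F F . . F . F F F → 13 faults.
4 frames: F F F . F F F . . F F . . F . F F F → 12 faults.
12 < 13: adding a frame reduced faults, as is typical.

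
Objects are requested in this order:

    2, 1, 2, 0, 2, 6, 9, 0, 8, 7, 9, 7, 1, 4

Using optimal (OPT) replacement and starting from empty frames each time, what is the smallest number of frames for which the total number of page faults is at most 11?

2

f=1: 14 faults
f=2: 9 faults
f=3: 8 faults
f=4: 8 faults
f=5: 8 faults
f=6: 8 faults
f=7: 8 faults
f=8: 8 faults
Smallest f with faults ≤ 11 is 2.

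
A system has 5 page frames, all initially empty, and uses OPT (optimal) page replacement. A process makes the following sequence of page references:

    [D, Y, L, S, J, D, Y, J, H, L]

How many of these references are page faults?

6

D: miss, frames (D)
Y: miss, frames (D Y)
L: miss, frames (D Y L)
S: miss, frames (D Y L S)
J: miss, frames (D Y L S J)
D: hit
Y: hit
J: hit
H: miss, evict J, frames (D Y L S H)
L: hit
Page faults: 6.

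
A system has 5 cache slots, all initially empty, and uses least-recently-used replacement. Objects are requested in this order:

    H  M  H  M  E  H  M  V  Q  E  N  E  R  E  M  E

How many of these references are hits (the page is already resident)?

H → miss, frames {H}
M → miss, frames {H,M}
H → hit
M → hit
E → miss, frames {H,M,E}
H → hit
M → hit
V → miss, frames {E,H,M,V}
Q → miss, frames {E,H,M,V,Q}
E → hit
N → miss, evict H, frames {M,V,Q,E,N}
E → hit
R → miss, evict M, frames {V,Q,N,E,R}
E → hit
M → miss, evict V, frames {Q,N,R,E,M}
E → hit
Hits: 8.

8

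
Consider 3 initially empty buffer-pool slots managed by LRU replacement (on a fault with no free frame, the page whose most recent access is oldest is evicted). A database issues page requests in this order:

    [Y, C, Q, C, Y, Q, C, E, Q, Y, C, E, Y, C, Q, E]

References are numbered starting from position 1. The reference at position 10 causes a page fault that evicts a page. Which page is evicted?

C

pos 1: Y: fault, frames {Y}
pos 2: C: fault, frames {Y,C}
pos 3: Q: fault, frames {Y,C,Q}
pos 4: C: hit
pos 5: Y: hit
pos 6: Q: hit
pos 7: C: hit
pos 8: E: fault, evict Y, frames {Q,C,E}
pos 9: Q: hit
pos 10: Y: fault, evict C, frames {E,Q,Y}
At position 10, page C is evicted.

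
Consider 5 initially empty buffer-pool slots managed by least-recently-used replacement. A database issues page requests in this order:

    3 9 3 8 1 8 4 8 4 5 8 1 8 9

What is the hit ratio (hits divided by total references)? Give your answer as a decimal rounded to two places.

3 -> fault, frames {3}
9 -> fault, frames {3,9}
3 -> hit
8 -> fault, frames {9,3,8}
1 -> fault, frames {9,3,8,1}
8 -> hit
4 -> fault, frames {9,3,1,8,4}
8 -> hit
4 -> hit
5 -> fault, evict 9, frames {3,1,8,4,5}
8 -> hit
1 -> hit
8 -> hit
9 -> fault, evict 3, frames {4,5,1,8,9}
Hits: 7 of 14 references → 7/14 = 0.5000.

0.50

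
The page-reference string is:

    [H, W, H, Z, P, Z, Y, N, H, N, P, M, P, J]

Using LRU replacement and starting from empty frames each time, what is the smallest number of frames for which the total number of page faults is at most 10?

f=1: 14 faults
f=2: 10 faults
f=3: 10 faults
f=4: 10 faults
f=5: 8 faults
f=6: 8 faults
f=7: 8 faults
f=8: 8 faults
Smallest f with faults ≤ 10 is 2.

2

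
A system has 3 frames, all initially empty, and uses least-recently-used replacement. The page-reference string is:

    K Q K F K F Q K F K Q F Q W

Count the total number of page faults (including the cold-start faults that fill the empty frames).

4

K: miss, frames [K]
Q: miss, frames [K, Q]
K: hit
F: miss, frames [Q, K, F]
K: hit
F: hit
Q: hit
K: hit
F: hit
K: hit
Q: hit
F: hit
Q: hit
W: miss, evict K, frames [F, Q, W]
Page faults: 4.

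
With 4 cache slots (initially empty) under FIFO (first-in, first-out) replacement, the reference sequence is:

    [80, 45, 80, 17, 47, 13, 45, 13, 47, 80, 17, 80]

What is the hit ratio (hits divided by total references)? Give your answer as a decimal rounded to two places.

80 → fault, frames [80]
45 → fault, frames [80, 45]
80 → hit
17 → fault, frames [80, 45, 17]
47 → fault, frames [80, 45, 17, 47]
13 → fault, evict 80, frames [45, 17, 47, 13]
45 → hit
13 → hit
47 → hit
80 → fault, evict 45, frames [17, 47, 13, 80]
17 → hit
80 → hit
Hits: 6 of 12 references → 6/12 = 0.5000.

0.50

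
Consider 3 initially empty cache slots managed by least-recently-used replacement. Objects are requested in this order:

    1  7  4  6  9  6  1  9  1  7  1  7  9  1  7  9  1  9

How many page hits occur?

11

1 → miss, frames {1}
7 → miss, frames {1,7}
4 → miss, frames {1,7,4}
6 → miss, evict 1, frames {7,4,6}
9 → miss, evict 7, frames {4,6,9}
6 → hit
1 → miss, evict 4, frames {9,6,1}
9 → hit
1 → hit
7 → miss, evict 6, frames {9,1,7}
1 → hit
7 → hit
9 → hit
1 → hit
7 → hit
9 → hit
1 → hit
9 → hit
Hits: 11.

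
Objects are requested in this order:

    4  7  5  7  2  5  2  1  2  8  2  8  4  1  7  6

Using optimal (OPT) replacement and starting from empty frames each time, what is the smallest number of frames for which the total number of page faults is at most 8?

4

f=1: 16 faults
f=2: 10 faults
f=3: 9 faults
f=4: 8 faults
f=5: 7 faults
f=6: 7 faults
f=7: 7 faults
Smallest f with faults ≤ 8 is 4.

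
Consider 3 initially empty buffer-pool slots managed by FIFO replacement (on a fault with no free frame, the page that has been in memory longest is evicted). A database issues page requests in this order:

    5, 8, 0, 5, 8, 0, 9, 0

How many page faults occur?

4

5 → fault, frames {5}
8 → fault, frames {5,8}
0 → fault, frames {5,8,0}
5 → hit
8 → hit
0 → hit
9 → fault, evict 5, frames {8,0,9}
0 → hit
Page faults: 4.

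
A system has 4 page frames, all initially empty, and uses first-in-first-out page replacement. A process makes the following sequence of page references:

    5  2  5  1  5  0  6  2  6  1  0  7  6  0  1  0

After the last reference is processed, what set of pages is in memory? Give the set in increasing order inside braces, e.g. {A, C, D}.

{0, 1, 6, 7}

5 -> fault, frames [5]
2 -> fault, frames [5, 2]
5 -> hit
1 -> fault, frames [5, 2, 1]
5 -> hit
0 -> fault, frames [5, 2, 1, 0]
6 -> fault, evict 5, frames [2, 1, 0, 6]
2 -> hit
6 -> hit
1 -> hit
0 -> hit
7 -> fault, evict 2, frames [1, 0, 6, 7]
6 -> hit
0 -> hit
1 -> hit
0 -> hit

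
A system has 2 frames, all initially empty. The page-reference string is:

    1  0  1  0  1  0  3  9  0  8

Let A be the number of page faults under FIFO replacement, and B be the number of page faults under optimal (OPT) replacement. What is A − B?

Under FIFO: F F . . . . F F F F → 6 faults.
Under OPT: F F . . . . F F . F → 5 faults.
A − B = 6 − 5 = 1.

1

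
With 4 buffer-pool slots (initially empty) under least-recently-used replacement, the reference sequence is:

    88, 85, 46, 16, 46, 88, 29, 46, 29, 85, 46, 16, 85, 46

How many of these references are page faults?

7

88 -> fault, frames (88)
85 -> fault, frames (88 85)
46 -> fault, frames (88 85 46)
16 -> fault, frames (88 85 46 16)
46 -> hit
88 -> hit
29 -> fault, evict 85, frames (16 46 88 29)
46 -> hit
29 -> hit
85 -> fault, evict 16, frames (88 46 29 85)
46 -> hit
16 -> fault, evict 88, frames (29 85 46 16)
85 -> hit
46 -> hit
Page faults: 7.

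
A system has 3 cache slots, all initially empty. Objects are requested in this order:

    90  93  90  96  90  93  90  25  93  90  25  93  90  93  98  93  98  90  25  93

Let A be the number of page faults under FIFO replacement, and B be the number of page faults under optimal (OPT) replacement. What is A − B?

Under FIFO: F F . F . . . F . F . F . . F . . . F . → 8 faults.
Under OPT: F F . F . . . F . . . . . . F . . . F . → 6 faults.
A − B = 8 − 6 = 2.

2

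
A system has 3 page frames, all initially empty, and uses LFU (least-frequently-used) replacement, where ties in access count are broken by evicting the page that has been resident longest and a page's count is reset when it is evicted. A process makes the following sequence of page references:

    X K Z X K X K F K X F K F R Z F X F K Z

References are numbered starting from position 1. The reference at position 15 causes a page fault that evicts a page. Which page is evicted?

R

pos 1: X -> miss, frames (X)
pos 2: K -> miss, frames (X K)
pos 3: Z -> miss, frames (X K Z)
pos 4: X -> hit
pos 5: K -> hit
pos 6: X -> hit
pos 7: K -> hit
pos 8: F -> miss, evict Z, frames (X K F)
pos 9: K -> hit
pos 10: X -> hit
pos 11: F -> hit
pos 12: K -> hit
pos 13: F -> hit
pos 14: R -> miss, evict F, frames (X K R)
pos 15: Z -> miss, evict R, frames (X K Z)
At position 15, page R is evicted.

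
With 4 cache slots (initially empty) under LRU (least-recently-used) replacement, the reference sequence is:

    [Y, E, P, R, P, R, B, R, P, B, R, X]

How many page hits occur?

6

Y → miss, frames {Y}
E → miss, frames {Y,E}
P → miss, frames {Y,E,P}
R → miss, frames {Y,E,P,R}
P → hit
R → hit
B → miss, evict Y, frames {E,P,R,B}
R → hit
P → hit
B → hit
R → hit
X → miss, evict E, frames {P,B,R,X}
Hits: 6.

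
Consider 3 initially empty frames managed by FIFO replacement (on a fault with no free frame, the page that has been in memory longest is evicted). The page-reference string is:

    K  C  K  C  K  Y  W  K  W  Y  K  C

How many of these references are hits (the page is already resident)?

K: miss, frames (K)
C: miss, frames (K C)
K: hit
C: hit
K: hit
Y: miss, frames (K C Y)
W: miss, evict K, frames (C Y W)
K: miss, evict C, frames (Y W K)
W: hit
Y: hit
K: hit
C: miss, evict Y, frames (W K C)
Hits: 6.

6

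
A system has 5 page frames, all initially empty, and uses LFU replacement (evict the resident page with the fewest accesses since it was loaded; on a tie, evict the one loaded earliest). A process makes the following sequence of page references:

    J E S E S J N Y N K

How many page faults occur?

6

J → fault, frames {J}
E → fault, frames {J,E}
S → fault, frames {J,E,S}
E → hit
S → hit
J → hit
N → fault, frames {J,E,S,N}
Y → fault, frames {J,E,S,N,Y}
N → hit
K → fault, evict Y, frames {J,E,S,N,K}
Page faults: 6.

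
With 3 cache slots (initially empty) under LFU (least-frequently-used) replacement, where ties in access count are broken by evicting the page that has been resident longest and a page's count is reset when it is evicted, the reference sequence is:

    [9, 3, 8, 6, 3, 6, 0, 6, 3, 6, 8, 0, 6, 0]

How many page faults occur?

9 → fault, frames [9]
3 → fault, frames [9, 3]
8 → fault, frames [9, 3, 8]
6 → fault, evict 9, frames [3, 8, 6]
3 → hit
6 → hit
0 → fault, evict 8, frames [3, 6, 0]
6 → hit
3 → hit
6 → hit
8 → fault, evict 0, frames [3, 6, 8]
0 → fault, evict 8, frames [3, 6, 0]
6 → hit
0 → hit
Page faults: 7.

7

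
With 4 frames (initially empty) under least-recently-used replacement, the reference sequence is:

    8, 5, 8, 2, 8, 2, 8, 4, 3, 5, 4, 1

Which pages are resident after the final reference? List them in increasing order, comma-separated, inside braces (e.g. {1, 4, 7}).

{1, 3, 4, 5}

8: fault, frames (8)
5: fault, frames (8 5)
8: hit
2: fault, frames (5 8 2)
8: hit
2: hit
8: hit
4: fault, frames (5 2 8 4)
3: fault, evict 5, frames (2 8 4 3)
5: fault, evict 2, frames (8 4 3 5)
4: hit
1: fault, evict 8, frames (3 5 4 1)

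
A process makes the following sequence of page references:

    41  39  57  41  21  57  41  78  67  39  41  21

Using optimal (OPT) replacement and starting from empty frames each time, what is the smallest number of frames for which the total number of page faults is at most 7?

f=1: 12 faults
f=2: 9 faults
f=3: 7 faults
f=4: 6 faults
f=5: 6 faults
f=6: 6 faults
Smallest f with faults ≤ 7 is 3.

3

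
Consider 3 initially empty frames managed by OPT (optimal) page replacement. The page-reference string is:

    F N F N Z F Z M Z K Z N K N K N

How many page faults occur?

5

F → fault, frames [F]
N → fault, frames [F, N]
F → hit
N → hit
Z → fault, frames [F, N, Z]
F → hit
Z → hit
M → fault, evict F, frames [N, Z, M]
Z → hit
K → fault, evict M, frames [N, Z, K]
Z → hit
N → hit
K → hit
N → hit
K → hit
N → hit
Page faults: 5.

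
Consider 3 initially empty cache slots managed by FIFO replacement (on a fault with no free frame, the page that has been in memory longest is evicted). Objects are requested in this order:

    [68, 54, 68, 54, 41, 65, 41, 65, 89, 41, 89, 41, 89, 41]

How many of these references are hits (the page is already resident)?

9

68 → fault, frames {68}
54 → fault, frames {68,54}
68 → hit
54 → hit
41 → fault, frames {68,54,41}
65 → fault, evict 68, frames {54,41,65}
41 → hit
65 → hit
89 → fault, evict 54, frames {41,65,89}
41 → hit
89 → hit
41 → hit
89 → hit
41 → hit
Hits: 9.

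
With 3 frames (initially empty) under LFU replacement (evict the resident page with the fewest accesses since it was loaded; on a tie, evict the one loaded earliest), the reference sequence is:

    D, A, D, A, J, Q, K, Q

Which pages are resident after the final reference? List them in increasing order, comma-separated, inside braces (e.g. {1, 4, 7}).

{A, D, Q}

D: miss, frames [D]
A: miss, frames [D, A]
D: hit
A: hit
J: miss, frames [D, A, J]
Q: miss, evict J, frames [D, A, Q]
K: miss, evict Q, frames [D, A, K]
Q: miss, evict K, frames [D, A, Q]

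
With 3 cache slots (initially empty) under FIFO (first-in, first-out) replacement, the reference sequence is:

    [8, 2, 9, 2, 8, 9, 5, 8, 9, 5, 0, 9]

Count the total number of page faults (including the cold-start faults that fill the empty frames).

8 → miss, frames [8]
2 → miss, frames [8, 2]
9 → miss, frames [8, 2, 9]
2 → hit
8 → hit
9 → hit
5 → miss, evict 8, frames [2, 9, 5]
8 → miss, evict 2, frames [9, 5, 8]
9 → hit
5 → hit
0 → miss, evict 9, frames [5, 8, 0]
9 → miss, evict 5, frames [8, 0, 9]
Page faults: 7.

7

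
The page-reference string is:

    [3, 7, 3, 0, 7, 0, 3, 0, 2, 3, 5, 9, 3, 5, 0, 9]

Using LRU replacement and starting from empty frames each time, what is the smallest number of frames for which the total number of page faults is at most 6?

5

f=1: 16 faults
f=2: 13 faults
f=3: 8 faults
f=4: 7 faults
f=5: 6 faults
f=6: 6 faults
Smallest f with faults ≤ 6 is 5.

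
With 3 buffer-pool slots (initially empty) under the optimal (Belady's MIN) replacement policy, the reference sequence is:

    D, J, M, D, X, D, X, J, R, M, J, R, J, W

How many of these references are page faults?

D -> miss, frames {D}
J -> miss, frames {D,J}
M -> miss, frames {D,J,M}
D -> hit
X -> miss, evict M, frames {D,J,X}
D -> hit
X -> hit
J -> hit
R -> miss, evict X, frames {D,J,R}
M -> miss, evict D, frames {J,R,M}
J -> hit
R -> hit
J -> hit
W -> miss, evict M, frames {J,R,W}
Page faults: 7.

7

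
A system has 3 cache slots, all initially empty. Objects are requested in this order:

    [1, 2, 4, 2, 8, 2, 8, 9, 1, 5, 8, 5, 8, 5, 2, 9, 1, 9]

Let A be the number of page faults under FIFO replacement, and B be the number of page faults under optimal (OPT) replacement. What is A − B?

3

Under FIFO: F F F . F . . F F F F . . . F F F . → 11 faults.
Under OPT: F F F . F . . F . F . . . . F . F . → 8 faults.
A − B = 11 − 8 = 3.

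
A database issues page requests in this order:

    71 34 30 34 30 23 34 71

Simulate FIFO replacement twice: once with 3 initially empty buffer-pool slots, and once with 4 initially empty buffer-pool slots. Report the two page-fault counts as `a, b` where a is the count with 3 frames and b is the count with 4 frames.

3 frames: F F F . . F . F → 5 faults.
4 frames: F F F . . F . . → 4 faults.
4 < 5: adding a frame reduced faults, as is typical.

5, 4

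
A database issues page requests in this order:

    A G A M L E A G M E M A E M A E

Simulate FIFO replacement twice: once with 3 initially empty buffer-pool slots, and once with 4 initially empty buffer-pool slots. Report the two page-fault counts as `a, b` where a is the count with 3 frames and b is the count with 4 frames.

3 frames: F F . F F F F F F F . F . . . . → 10 faults.
4 frames: F F . F F F F F F . . . . . . . → 8 faults.
8 < 10: adding a frame reduced faults, as is typical.

10, 8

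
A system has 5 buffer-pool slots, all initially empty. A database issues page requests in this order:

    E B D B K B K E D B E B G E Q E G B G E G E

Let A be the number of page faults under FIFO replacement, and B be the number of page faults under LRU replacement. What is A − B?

2

Under FIFO: F F F . F . . . . . . . F . F F . F . . . . → 8 faults.
Under LRU: F F F . F . . . . . . . F . F . . . . . . . → 6 faults.
A − B = 8 − 6 = 2.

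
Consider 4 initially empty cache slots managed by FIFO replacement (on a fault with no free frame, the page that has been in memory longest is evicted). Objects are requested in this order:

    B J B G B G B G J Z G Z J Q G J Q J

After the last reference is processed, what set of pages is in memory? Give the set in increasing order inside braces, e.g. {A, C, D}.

B -> miss, frames (B)
J -> miss, frames (B J)
B -> hit
G -> miss, frames (B J G)
B -> hit
G -> hit
B -> hit
G -> hit
J -> hit
Z -> miss, frames (B J G Z)
G -> hit
Z -> hit
J -> hit
Q -> miss, evict B, frames (J G Z Q)
G -> hit
J -> hit
Q -> hit
J -> hit

{G, J, Q, Z}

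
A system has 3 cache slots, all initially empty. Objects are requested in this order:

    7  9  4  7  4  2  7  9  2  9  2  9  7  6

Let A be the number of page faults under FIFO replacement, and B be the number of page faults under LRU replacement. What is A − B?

1

Under FIFO: F F F . . F F F . . . . . F → 7 faults.
Under LRU: F F F . . F . F . . . . . F → 6 faults.
A − B = 7 − 6 = 1.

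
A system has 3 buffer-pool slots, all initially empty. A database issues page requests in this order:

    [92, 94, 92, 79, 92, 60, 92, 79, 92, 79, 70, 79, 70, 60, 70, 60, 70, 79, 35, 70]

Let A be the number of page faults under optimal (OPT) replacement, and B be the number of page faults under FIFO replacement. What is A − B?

Under OPT: F F . F . F . . . . F . . . . . . . F . → 6 faults.
Under FIFO: F F . F . F F . . . F F . F . . . . F F → 10 faults.
A − B = 6 − 10 = -4.

-4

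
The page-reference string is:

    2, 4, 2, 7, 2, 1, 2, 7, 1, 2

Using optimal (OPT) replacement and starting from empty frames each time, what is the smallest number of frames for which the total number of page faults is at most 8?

f=1: 10 faults
f=2: 6 faults
f=3: 4 faults
f=4: 4 faults
Smallest f with faults ≤ 8 is 2.

2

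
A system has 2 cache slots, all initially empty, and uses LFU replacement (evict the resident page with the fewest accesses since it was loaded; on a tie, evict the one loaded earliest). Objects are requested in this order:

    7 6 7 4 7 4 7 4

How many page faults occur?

7 → fault, frames (7)
6 → fault, frames (7 6)
7 → hit
4 → fault, evict 6, frames (7 4)
7 → hit
4 → hit
7 → hit
4 → hit
Page faults: 3.

3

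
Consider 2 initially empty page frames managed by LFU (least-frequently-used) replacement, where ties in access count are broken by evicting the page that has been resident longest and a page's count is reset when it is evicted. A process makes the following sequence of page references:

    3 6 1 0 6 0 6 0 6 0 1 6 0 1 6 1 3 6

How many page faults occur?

3 → fault, frames [3]
6 → fault, frames [3, 6]
1 → fault, evict 3, frames [6, 1]
0 → fault, evict 6, frames [1, 0]
6 → fault, evict 1, frames [0, 6]
0 → hit
6 → hit
0 → hit
6 → hit
0 → hit
1 → fault, evict 6, frames [0, 1]
6 → fault, evict 1, frames [0, 6]
0 → hit
1 → fault, evict 6, frames [0, 1]
6 → fault, evict 1, frames [0, 6]
1 → fault, evict 6, frames [0, 1]
3 → fault, evict 1, frames [0, 3]
6 → fault, evict 3, frames [0, 6]
Page faults: 12.

12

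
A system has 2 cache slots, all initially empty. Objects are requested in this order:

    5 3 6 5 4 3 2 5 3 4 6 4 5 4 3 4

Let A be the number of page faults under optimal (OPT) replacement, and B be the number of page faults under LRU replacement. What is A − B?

-2

Under OPT: F F F . F F F . F F F . F . F . → 11 faults.
Under LRU: F F F F F F F F F F F . F . F . → 13 faults.
A − B = 11 − 13 = -2.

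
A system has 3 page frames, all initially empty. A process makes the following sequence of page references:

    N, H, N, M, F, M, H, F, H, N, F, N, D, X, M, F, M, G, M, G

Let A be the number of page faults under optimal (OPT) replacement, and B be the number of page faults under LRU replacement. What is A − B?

-3

Under OPT: F F . F F . . . . F . . F F . . . F . . → 8 faults.
Under LRU: F F . F F . F . . F . . F F F F . F . . → 11 faults.
A − B = 8 − 11 = -3.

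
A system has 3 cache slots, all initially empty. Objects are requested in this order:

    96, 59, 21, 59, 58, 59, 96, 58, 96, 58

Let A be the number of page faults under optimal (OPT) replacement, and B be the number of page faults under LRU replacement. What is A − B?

Under OPT: F F F . F . . . . . → 4 faults.
Under LRU: F F F . F . F . . . → 5 faults.
A − B = 4 − 5 = -1.

-1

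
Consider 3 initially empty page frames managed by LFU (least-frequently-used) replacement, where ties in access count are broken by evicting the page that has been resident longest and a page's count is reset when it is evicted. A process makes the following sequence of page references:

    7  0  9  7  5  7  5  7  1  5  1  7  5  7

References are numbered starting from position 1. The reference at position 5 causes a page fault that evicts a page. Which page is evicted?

pos 1: 7 → miss, frames [7]
pos 2: 0 → miss, frames [7, 0]
pos 3: 9 → miss, frames [7, 0, 9]
pos 4: 7 → hit
pos 5: 5 → miss, evict 0, frames [7, 9, 5]
At position 5, page 0 is evicted.

0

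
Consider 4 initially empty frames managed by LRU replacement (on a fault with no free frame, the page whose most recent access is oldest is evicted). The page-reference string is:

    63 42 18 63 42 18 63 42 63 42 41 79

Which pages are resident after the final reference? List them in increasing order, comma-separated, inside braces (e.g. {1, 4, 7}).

{41, 42, 63, 79}

63: miss, frames (63)
42: miss, frames (63 42)
18: miss, frames (63 42 18)
63: hit
42: hit
18: hit
63: hit
42: hit
63: hit
42: hit
41: miss, frames (18 63 42 41)
79: miss, evict 18, frames (63 42 41 79)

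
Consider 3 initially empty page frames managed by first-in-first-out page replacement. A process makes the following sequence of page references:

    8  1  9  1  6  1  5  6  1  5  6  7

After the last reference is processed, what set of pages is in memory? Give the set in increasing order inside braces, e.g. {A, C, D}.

8 -> fault, frames [8]
1 -> fault, frames [8, 1]
9 -> fault, frames [8, 1, 9]
1 -> hit
6 -> fault, evict 8, frames [1, 9, 6]
1 -> hit
5 -> fault, evict 1, frames [9, 6, 5]
6 -> hit
1 -> fault, evict 9, frames [6, 5, 1]
5 -> hit
6 -> hit
7 -> fault, evict 6, frames [5, 1, 7]

{1, 5, 7}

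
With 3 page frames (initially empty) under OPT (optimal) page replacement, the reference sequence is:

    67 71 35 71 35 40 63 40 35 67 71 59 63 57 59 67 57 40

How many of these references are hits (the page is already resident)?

67: miss, frames [67]
71: miss, frames [67, 71]
35: miss, frames [67, 71, 35]
71: hit
35: hit
40: miss, evict 71, frames [67, 35, 40]
63: miss, evict 67, frames [35, 40, 63]
40: hit
35: hit
67: miss, evict 35, frames [40, 63, 67]
71: miss, evict 40, frames [63, 67, 71]
59: miss, evict 71, frames [63, 67, 59]
63: hit
57: miss, evict 63, frames [67, 59, 57]
59: hit
67: hit
57: hit
40: miss, evict 57, frames [67, 59, 40]
Hits: 8.

8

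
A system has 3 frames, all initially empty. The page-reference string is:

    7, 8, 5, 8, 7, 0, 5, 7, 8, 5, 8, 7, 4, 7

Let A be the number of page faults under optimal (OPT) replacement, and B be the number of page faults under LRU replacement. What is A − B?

-1

Under OPT: F F F . . F . . F . . . F . → 6 faults.
Under LRU: F F F . . F F . F . . . F . → 7 faults.
A − B = 6 − 7 = -1.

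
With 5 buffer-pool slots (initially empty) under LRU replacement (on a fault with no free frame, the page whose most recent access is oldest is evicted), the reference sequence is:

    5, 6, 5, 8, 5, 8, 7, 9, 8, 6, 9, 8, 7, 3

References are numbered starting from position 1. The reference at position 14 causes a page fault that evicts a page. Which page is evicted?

5

pos 1: 5: fault, frames {5}
pos 2: 6: fault, frames {5,6}
pos 3: 5: hit
pos 4: 8: fault, frames {6,5,8}
pos 5: 5: hit
pos 6: 8: hit
pos 7: 7: fault, frames {6,5,8,7}
pos 8: 9: fault, frames {6,5,8,7,9}
pos 9: 8: hit
pos 10: 6: hit
pos 11: 9: hit
pos 12: 8: hit
pos 13: 7: hit
pos 14: 3: fault, evict 5, frames {6,9,8,7,3}
At position 14, page 5 is evicted.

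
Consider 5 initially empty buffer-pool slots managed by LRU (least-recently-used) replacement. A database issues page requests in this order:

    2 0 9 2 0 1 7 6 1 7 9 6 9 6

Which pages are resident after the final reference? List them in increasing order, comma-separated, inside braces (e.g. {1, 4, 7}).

2 -> fault, frames [2]
0 -> fault, frames [2, 0]
9 -> fault, frames [2, 0, 9]
2 -> hit
0 -> hit
1 -> fault, frames [9, 2, 0, 1]
7 -> fault, frames [9, 2, 0, 1, 7]
6 -> fault, evict 9, frames [2, 0, 1, 7, 6]
1 -> hit
7 -> hit
9 -> fault, evict 2, frames [0, 6, 1, 7, 9]
6 -> hit
9 -> hit
6 -> hit

{0, 1, 6, 7, 9}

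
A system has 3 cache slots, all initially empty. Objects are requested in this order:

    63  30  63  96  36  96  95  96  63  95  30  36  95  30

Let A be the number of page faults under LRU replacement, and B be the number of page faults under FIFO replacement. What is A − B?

Under LRU: F F . F F . F . F . F F . . → 8 faults.
Under FIFO: F F . F F . F . F . F F F . → 9 faults.
A − B = 8 − 9 = -1.

-1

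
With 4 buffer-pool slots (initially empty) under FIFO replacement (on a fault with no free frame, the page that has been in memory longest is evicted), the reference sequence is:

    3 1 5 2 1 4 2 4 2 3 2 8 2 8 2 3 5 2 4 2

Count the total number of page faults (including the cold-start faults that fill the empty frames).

10

3: fault, frames [3]
1: fault, frames [3, 1]
5: fault, frames [3, 1, 5]
2: fault, frames [3, 1, 5, 2]
1: hit
4: fault, evict 3, frames [1, 5, 2, 4]
2: hit
4: hit
2: hit
3: fault, evict 1, frames [5, 2, 4, 3]
2: hit
8: fault, evict 5, frames [2, 4, 3, 8]
2: hit
8: hit
2: hit
3: hit
5: fault, evict 2, frames [4, 3, 8, 5]
2: fault, evict 4, frames [3, 8, 5, 2]
4: fault, evict 3, frames [8, 5, 2, 4]
2: hit
Page faults: 10.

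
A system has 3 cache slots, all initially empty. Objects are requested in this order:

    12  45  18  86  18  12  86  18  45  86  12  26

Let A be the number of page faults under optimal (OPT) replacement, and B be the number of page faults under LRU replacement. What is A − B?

Under OPT: F F F F . . . . F . . F → 6 faults.
Under LRU: F F F F . F . . F . F F → 8 faults.
A − B = 6 − 8 = -2.

-2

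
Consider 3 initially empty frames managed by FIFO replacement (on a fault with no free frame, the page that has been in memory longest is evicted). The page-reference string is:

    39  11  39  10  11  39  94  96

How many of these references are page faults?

5

39 -> miss, frames {39}
11 -> miss, frames {39,11}
39 -> hit
10 -> miss, frames {39,11,10}
11 -> hit
39 -> hit
94 -> miss, evict 39, frames {11,10,94}
96 -> miss, evict 11, frames {10,94,96}
Page faults: 5.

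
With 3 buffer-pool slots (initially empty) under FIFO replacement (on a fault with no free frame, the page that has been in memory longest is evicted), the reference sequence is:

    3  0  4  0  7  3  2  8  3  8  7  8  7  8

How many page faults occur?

8

3 -> miss, frames {3}
0 -> miss, frames {3,0}
4 -> miss, frames {3,0,4}
0 -> hit
7 -> miss, evict 3, frames {0,4,7}
3 -> miss, evict 0, frames {4,7,3}
2 -> miss, evict 4, frames {7,3,2}
8 -> miss, evict 7, frames {3,2,8}
3 -> hit
8 -> hit
7 -> miss, evict 3, frames {2,8,7}
8 -> hit
7 -> hit
8 -> hit
Page faults: 8.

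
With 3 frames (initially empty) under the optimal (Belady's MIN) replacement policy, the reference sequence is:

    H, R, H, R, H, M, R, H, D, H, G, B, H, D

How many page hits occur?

8

H: fault, frames (H)
R: fault, frames (H R)
H: hit
R: hit
H: hit
M: fault, frames (H R M)
R: hit
H: hit
D: fault, evict M, frames (H R D)
H: hit
G: fault, evict R, frames (H D G)
B: fault, evict G, frames (H D B)
H: hit
D: hit
Hits: 8.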